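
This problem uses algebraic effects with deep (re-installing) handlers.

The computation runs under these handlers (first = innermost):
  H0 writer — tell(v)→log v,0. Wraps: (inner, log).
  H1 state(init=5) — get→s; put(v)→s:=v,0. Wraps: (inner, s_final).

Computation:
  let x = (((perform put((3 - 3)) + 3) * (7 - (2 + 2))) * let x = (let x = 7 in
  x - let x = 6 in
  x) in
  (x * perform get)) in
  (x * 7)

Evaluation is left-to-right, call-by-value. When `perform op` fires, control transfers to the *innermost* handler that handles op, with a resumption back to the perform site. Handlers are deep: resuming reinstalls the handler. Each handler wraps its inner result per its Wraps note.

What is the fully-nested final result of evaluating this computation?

Working:
put(0) @ H1 ⇒ s:=0
get @ H1 ⇒ 0
H0 returns (0, ())
H1 returns ((0, ()), 0)
= ((0, ()), 0)

Answer: ((0, ()), 0)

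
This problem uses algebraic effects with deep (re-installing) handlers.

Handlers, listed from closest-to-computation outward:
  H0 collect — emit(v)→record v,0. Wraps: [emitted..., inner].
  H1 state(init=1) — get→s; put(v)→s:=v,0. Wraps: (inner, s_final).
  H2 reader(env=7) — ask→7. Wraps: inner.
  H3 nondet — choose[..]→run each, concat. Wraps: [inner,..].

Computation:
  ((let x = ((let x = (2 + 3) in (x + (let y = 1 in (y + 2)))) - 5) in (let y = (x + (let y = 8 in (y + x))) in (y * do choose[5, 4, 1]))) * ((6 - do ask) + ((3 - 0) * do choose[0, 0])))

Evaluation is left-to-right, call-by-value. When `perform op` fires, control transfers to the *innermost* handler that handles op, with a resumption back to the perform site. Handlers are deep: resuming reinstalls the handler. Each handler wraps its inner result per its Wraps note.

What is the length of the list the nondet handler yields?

Answer: 6

Working:
choose[5, 4, 1] @ H3
  branch[0] choose=5:
    ask @ H2 ⇒ 7
    choose[0, 0] @ H3
      branch[0] choose=0:
        H0 returns [-70]
        H1 returns ([-70], 1)
        H2 returns ([-70], 1)
        H3 returns [([-70], 1)]
      branch[1] choose=0:
        H0 returns [-70]
        H1 returns ([-70], 1)
        H2 returns ([-70], 1)
        H3 returns [([-70], 1)]
  branch[1] choose=4:
    ask @ H2 ⇒ 7
    choose[0, 0] @ H3
      branch[0] choose=0:
        H0 returns [-56]
        H1 returns ([-56], 1)
        H2 returns ([-56], 1)
        H3 returns [([-56], 1)]
      branch[1] choose=0:
        H0 returns [-56]
        H1 returns ([-56], 1)
        H2 returns ([-56], 1)
        H3 returns [([-56], 1)]
  branch[2] choose=1:
    ask @ H2 ⇒ 7
    choose[0, 0] @ H3
      branch[0] choose=0:
        H0 returns [-14]
        H1 returns ([-14], 1)
        H2 returns ([-14], 1)
        H3 returns [([-14], 1)]
      branch[1] choose=0:
        H0 returns [-14]
        H1 returns ([-14], 1)
        H2 returns ([-14], 1)
        H3 returns [([-14], 1)]
= [([-70], 1), ([-70], 1), ([-56], 1), ([-56], 1), ([-14], 1), ([-14], 1)]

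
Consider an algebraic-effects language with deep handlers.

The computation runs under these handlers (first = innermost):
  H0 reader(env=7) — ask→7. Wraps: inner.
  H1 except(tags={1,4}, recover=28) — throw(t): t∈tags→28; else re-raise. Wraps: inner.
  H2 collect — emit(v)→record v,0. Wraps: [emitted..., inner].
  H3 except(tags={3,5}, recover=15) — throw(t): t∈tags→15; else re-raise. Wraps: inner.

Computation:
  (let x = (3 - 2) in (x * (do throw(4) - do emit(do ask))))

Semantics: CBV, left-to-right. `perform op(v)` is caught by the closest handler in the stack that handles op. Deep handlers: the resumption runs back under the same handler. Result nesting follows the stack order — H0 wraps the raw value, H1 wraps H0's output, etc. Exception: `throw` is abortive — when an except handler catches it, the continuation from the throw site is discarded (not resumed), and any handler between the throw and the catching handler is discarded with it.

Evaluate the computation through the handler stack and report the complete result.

Evaluation trace:
throw(4) @ H1 caught ⇒ 28
H2 returns [28]
H3 returns [28]
= [28]

Answer: [28]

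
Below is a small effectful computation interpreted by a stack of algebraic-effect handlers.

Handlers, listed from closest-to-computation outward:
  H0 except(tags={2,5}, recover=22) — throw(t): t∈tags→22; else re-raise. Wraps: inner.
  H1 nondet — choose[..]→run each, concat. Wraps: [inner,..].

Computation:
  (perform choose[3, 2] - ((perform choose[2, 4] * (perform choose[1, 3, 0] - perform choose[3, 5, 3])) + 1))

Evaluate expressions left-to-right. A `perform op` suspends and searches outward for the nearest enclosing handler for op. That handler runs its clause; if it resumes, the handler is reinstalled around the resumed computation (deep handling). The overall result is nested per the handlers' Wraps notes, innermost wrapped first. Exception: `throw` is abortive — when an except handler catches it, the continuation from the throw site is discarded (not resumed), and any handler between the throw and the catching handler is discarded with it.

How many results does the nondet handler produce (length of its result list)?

Answer: 36

Evaluation trace:
choose[3, 2] @ H1
  branch[0] choose=3:
    choose[2, 4] @ H1
      branch[0] choose=2:
        choose[1, 3, 0] @ H1
          branch[0] choose=1:
            choose[3, 5, 3] @ H1
              branch[0] choose=3:
                H0 returns 6
                H1 returns [6]
              branch[1] choose=5:
                H0 returns 10
                H1 returns [10]
              branch[2] choose=3:
                H0 returns 6
                H1 returns [6]
          branch[1] choose=3:
            choose[3, 5, 3] @ H1
              branch[0] choose=3:
                H0 returns 2
                H1 returns [2]
              branch[1] choose=5:
                H0 returns 6
                H1 returns [6]
              branch[2] choose=3:
                H0 returns 2
                H1 returns [2]
          branch[2] choose=0:
            choose[3, 5, 3] @ H1
              branch[0] choose=3:
                H0 returns 8
                H1 returns [8]
              branch[1] choose=5:
                H0 returns 12
                H1 returns [12]
              branch[2] choose=3:
                H0 returns 8
                H1 returns [8]
      branch[1] choose=4:
        choose[1, 3, 0] @ H1
          branch[0] choose=1:
            choose[3, 5, 3] @ H1
              branch[0] choose=3:
                H0 returns 10
                H1 returns [10]
              branch[1] choose=5:
                H0 returns 18
                H1 returns [18]
              branch[2] choose=3:
                H0 returns 10
                H1 returns [10]
          branch[1] choose=3:
            choose[3, 5, 3] @ H1
              branch[0] choose=3:
                H0 returns 2
                H1 returns [2]
              branch[1] choose=5:
                H0 returns 10
                H1 returns [10]
              branch[2] choose=3:
                H0 returns 2
                H1 returns [2]
          branch[2] choose=0:
            choose[3, 5, 3] @ H1
              branch[0] choose=3:
                H0 returns 14
                H1 returns [14]
              branch[1] choose=5:
                H0 returns 22
                H1 returns [22]
              branch[2] choose=3:
                H0 returns 14
                H1 returns [14]
  branch[1] choose=2:
    choose[2, 4] @ H1
      branch[0] choose=2:
        choose[1, 3, 0] @ H1
          branch[0] choose=1:
            choose[3, 5, 3] @ H1
              branch[0] choose=3:
                H0 returns 5
                H1 returns [5]
              branch[1] choose=5:
                H0 returns 9
                H1 returns [9]
              branch[2] choose=3:
                H0 returns 5
                H1 returns [5]
          branch[1] choose=3:
            choose[3, 5, 3] @ H1
              branch[0] choose=3:
                H0 returns 1
                H1 returns [1]
              branch[1] choose=5:
                H0 returns 5
                H1 returns [5]
              branch[2] choose=3:
                H0 returns 1
                H1 returns [1]
          branch[2] choose=0:
            choose[3, 5, 3] @ H1
              branch[0] choose=3:
                H0 returns 7
                H1 returns [7]
              branch[1] choose=5:
                H0 returns 11
                H1 returns [11]
              branch[2] choose=3:
                H0 returns 7
                H1 returns [7]
      branch[1] choose=4:
        choose[1, 3, 0] @ H1
          branch[0] choose=1:
            choose[3, 5, 3] @ H1
              branch[0] choose=3:
                H0 returns 9
                H1 returns [9]
              branch[1] choose=5:
                H0 returns 17
                H1 returns [17]
              branch[2] choose=3:
                H0 returns 9
                H1 returns [9]
          branch[1] choose=3:
            choose[3, 5, 3] @ H1
              branch[0] choose=3:
                H0 returns 1
                H1 returns [1]
              branch[1] choose=5:
                H0 returns 9
                H1 returns [9]
              branch[2] choose=3:
                H0 returns 1
                H1 returns [1]
          branch[2] choose=0:
            choose[3, 5, 3] @ H1
              branch[0] choose=3:
                H0 returns 13
                H1 returns [13]
              branch[1] choose=5:
                H0 returns 21
                H1 returns [21]
              branch[2] choose=3:
                H0 returns 13
                H1 returns [13]
= [6, 10, 6, 2, 6, 2, 8, 12, 8, 10, 18, 10, 2, 10, 2, 14, 22, 14, 5, 9, 5, 1, 5, 1, 7, 11, 7, 9, 17, 9, 1, 9, 1, 13, 21, 13]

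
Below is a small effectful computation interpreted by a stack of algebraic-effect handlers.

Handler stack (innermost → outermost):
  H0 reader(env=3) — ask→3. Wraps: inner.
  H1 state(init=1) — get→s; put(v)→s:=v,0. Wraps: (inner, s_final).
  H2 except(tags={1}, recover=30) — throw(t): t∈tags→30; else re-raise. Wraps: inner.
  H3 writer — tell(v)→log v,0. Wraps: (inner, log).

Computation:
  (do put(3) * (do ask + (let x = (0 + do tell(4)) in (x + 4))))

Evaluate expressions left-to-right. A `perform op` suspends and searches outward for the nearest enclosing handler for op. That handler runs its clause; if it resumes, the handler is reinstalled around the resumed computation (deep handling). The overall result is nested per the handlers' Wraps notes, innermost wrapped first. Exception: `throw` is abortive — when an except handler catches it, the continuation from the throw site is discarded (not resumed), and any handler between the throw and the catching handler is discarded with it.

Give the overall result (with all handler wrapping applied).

Step-by-step:
put(3) @ H1 ⇒ s:=3
ask @ H0 ⇒ 3
tell(4) @ H3 ⇒ log+=4
H0 returns 0
H1 returns (0, 3)
H2 returns (0, 3)
H3 returns ((0, 3), (4))
= ((0, 3), (4))

Answer: ((0, 3), (4))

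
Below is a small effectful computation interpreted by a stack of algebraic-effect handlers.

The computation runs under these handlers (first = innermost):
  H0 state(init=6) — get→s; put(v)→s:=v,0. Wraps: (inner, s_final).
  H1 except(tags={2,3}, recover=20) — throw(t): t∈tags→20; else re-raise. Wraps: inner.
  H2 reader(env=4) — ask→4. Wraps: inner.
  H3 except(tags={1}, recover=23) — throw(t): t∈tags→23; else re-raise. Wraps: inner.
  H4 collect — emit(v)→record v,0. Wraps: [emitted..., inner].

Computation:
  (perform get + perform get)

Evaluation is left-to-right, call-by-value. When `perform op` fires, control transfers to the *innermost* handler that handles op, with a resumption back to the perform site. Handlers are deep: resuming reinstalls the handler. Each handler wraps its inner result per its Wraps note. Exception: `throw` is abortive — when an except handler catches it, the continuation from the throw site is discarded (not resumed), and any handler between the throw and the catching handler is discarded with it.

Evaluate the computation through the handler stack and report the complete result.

Working:
get @ H0 ⇒ 6
get @ H0 ⇒ 6
H0 returns (12, 6)
H1 returns (12, 6)
H2 returns (12, 6)
H3 returns (12, 6)
H4 returns [(12, 6)]
= [(12, 6)]

Answer: [(12, 6)]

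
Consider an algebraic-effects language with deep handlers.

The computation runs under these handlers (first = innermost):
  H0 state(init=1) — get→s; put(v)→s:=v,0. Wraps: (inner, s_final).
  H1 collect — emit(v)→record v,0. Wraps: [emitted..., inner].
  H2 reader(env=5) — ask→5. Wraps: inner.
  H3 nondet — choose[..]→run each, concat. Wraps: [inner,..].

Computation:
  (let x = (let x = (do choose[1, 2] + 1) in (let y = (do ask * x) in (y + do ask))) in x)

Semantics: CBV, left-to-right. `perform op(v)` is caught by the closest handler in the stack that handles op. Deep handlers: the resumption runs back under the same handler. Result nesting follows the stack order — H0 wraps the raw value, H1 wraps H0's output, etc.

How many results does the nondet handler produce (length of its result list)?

Answer: 2

Working:
choose[1, 2] @ H3
  branch[0] choose=1:
    ask @ H2 ⇒ 5
    ask @ H2 ⇒ 5
    H0 returns (15, 1)
    H1 returns [(15, 1)]
    H2 returns [(15, 1)]
    H3 returns [[(15, 1)]]
  branch[1] choose=2:
    ask @ H2 ⇒ 5
    ask @ H2 ⇒ 5
    H0 returns (20, 1)
    H1 returns [(20, 1)]
    H2 returns [(20, 1)]
    H3 returns [[(20, 1)]]
= [[(15, 1)], [(20, 1)]]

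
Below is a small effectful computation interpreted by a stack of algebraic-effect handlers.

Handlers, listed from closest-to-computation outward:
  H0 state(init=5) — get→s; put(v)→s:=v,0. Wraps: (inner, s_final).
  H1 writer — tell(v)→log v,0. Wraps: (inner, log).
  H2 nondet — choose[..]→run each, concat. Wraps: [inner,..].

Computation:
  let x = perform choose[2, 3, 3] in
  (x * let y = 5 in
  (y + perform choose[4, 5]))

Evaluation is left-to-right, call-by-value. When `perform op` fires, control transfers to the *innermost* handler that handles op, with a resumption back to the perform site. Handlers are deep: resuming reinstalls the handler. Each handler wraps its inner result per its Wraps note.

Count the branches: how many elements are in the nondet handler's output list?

Working:
choose[2, 3, 3] @ H2
  branch[0] choose=2:
    choose[4, 5] @ H2
      branch[0] choose=4:
        H0 returns (18, 5)
        H1 returns ((18, 5), ())
        H2 returns [((18, 5), ())]
      branch[1] choose=5:
        H0 returns (20, 5)
        H1 returns ((20, 5), ())
        H2 returns [((20, 5), ())]
  branch[1] choose=3:
    choose[4, 5] @ H2
      branch[0] choose=4:
        H0 returns (27, 5)
        H1 returns ((27, 5), ())
        H2 returns [((27, 5), ())]
      branch[1] choose=5:
        H0 returns (30, 5)
        H1 returns ((30, 5), ())
        H2 returns [((30, 5), ())]
  branch[2] choose=3:
    choose[4, 5] @ H2
      branch[0] choose=4:
        H0 returns (27, 5)
        H1 returns ((27, 5), ())
        H2 returns [((27, 5), ())]
      branch[1] choose=5:
        H0 returns (30, 5)
        H1 returns ((30, 5), ())
        H2 returns [((30, 5), ())]
= [((18, 5), ()), ((20, 5), ()), ((27, 5), ()), ((30, 5), ()), ((27, 5), ()), ((30, 5), ())]

Answer: 6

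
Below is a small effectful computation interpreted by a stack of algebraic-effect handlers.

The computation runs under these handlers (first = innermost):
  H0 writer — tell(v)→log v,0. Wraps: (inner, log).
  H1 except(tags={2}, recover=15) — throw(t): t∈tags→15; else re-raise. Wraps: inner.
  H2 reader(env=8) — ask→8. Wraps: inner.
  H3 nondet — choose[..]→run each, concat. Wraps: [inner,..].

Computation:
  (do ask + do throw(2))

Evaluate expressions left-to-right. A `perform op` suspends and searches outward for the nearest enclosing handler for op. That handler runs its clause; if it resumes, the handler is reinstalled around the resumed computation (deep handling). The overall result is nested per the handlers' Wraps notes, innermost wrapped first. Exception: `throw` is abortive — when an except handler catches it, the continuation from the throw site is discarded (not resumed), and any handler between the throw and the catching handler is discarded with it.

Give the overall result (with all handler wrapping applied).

Answer: [15]

Evaluation trace:
ask @ H2 ⇒ 8
throw(2) @ H1 caught ⇒ 15
H2 returns 15
H3 returns [15]
= [15]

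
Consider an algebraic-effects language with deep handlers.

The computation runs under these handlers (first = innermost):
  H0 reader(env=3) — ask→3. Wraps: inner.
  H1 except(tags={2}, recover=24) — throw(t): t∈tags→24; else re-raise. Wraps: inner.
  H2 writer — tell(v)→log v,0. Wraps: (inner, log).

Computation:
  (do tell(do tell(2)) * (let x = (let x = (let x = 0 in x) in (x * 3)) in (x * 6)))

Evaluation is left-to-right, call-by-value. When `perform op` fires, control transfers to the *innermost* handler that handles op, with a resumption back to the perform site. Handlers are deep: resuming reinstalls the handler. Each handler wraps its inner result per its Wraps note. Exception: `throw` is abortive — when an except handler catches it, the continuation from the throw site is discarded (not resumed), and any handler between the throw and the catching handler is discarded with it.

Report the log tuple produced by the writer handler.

Step-by-step:
tell(2) @ H2 ⇒ log+=2
tell(0) @ H2 ⇒ log+=0
H0 returns 0
H1 returns 0
H2 returns (0, (2, 0))
= (0, (2, 0))

Answer: (2, 0)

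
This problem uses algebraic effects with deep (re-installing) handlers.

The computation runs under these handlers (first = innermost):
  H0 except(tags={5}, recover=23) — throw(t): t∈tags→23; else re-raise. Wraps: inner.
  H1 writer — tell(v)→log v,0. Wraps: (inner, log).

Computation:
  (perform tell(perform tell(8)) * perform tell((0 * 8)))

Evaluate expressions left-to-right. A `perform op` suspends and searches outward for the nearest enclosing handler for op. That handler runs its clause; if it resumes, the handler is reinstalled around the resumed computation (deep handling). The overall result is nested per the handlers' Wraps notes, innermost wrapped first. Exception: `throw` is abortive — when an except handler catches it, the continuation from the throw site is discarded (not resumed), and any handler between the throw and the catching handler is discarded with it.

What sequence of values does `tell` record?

Working:
tell(8) @ H1 ⇒ log+=8
tell(0) @ H1 ⇒ log+=0
tell(0) @ H1 ⇒ log+=0
H0 returns 0
H1 returns (0, (8, 0, 0))
= (0, (8, 0, 0))

Answer: (8, 0, 0)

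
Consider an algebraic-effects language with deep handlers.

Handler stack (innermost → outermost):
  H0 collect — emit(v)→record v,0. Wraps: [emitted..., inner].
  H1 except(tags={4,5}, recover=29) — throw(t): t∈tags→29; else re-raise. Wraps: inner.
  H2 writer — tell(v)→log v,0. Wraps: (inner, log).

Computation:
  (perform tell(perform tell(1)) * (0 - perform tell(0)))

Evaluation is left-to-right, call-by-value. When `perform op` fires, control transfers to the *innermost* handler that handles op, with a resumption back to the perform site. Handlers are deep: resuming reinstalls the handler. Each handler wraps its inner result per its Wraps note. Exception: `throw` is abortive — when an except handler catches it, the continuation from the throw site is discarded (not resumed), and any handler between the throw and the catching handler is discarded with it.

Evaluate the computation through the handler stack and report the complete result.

Answer: ([0], (1, 0, 0))

Working:
tell(1) @ H2 ⇒ log+=1
tell(0) @ H2 ⇒ log+=0
tell(0) @ H2 ⇒ log+=0
H0 returns [0]
H1 returns [0]
H2 returns ([0], (1, 0, 0))
= ([0], (1, 0, 0))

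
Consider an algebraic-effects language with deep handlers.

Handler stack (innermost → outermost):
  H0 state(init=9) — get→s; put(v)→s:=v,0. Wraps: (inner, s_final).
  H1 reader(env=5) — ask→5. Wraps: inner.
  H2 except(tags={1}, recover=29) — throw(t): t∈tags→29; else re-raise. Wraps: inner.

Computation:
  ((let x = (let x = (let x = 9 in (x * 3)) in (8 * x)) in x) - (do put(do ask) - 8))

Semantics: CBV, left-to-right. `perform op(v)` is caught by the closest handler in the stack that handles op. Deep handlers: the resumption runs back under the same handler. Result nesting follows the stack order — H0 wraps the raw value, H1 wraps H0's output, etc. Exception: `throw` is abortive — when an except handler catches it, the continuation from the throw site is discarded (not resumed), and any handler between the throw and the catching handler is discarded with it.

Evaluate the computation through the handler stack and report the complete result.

Evaluation trace:
ask @ H1 ⇒ 5
put(5) @ H0 ⇒ s:=5
H0 returns (224, 5)
H1 returns (224, 5)
H2 returns (224, 5)
= (224, 5)

Answer: (224, 5)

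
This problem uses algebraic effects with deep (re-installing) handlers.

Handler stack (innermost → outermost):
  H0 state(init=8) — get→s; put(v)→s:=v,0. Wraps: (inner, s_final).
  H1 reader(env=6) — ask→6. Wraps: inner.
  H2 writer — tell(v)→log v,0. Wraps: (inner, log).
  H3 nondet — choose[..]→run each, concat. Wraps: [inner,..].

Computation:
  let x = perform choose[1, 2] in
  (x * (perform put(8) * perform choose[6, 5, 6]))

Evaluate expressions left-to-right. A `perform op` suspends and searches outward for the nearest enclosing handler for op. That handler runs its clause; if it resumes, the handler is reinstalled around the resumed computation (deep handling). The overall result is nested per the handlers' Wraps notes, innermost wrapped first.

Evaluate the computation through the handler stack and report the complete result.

Working:
choose[1, 2] @ H3
  branch[0] choose=1:
    put(8) @ H0 ⇒ s:=8
    choose[6, 5, 6] @ H3
      branch[0] choose=6:
        H0 returns (0, 8)
        H1 returns (0, 8)
        H2 returns ((0, 8), ())
        H3 returns [((0, 8), ())]
      branch[1] choose=5:
        H0 returns (0, 8)
        H1 returns (0, 8)
        H2 returns ((0, 8), ())
        H3 returns [((0, 8), ())]
      branch[2] choose=6:
        H0 returns (0, 8)
        H1 returns (0, 8)
        H2 returns ((0, 8), ())
        H3 returns [((0, 8), ())]
  branch[1] choose=2:
    put(8) @ H0 ⇒ s:=8
    choose[6, 5, 6] @ H3
      branch[0] choose=6:
        H0 returns (0, 8)
        H1 returns (0, 8)
        H2 returns ((0, 8), ())
        H3 returns [((0, 8), ())]
      branch[1] choose=5:
        H0 returns (0, 8)
        H1 returns (0, 8)
        H2 returns ((0, 8), ())
        H3 returns [((0, 8), ())]
      branch[2] choose=6:
        H0 returns (0, 8)
        H1 returns (0, 8)
        H2 returns ((0, 8), ())
        H3 returns [((0, 8), ())]
= [((0, 8), ()), ((0, 8), ()), ((0, 8), ()), ((0, 8), ()), ((0, 8), ()), ((0, 8), ())]

Answer: [((0, 8), ()), ((0, 8), ()), ((0, 8), ()), ((0, 8), ()), ((0, 8), ()), ((0, 8), ())]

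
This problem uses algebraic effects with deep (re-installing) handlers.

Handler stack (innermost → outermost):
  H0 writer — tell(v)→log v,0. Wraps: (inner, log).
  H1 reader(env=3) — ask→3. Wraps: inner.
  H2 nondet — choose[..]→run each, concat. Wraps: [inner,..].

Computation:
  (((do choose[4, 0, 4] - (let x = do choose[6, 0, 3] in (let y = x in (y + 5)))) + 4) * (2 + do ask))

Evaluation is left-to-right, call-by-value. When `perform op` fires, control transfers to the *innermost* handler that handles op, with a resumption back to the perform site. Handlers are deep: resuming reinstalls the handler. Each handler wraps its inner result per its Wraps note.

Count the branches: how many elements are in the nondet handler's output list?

Evaluation trace:
choose[4, 0, 4] @ H2
  branch[0] choose=4:
    choose[6, 0, 3] @ H2
      branch[0] choose=6:
        ask @ H1 ⇒ 3
        H0 returns (-15, ())
        H1 returns (-15, ())
        H2 returns [(-15, ())]
      branch[1] choose=0:
        ask @ H1 ⇒ 3
        H0 returns (15, ())
        H1 returns (15, ())
        H2 returns [(15, ())]
      branch[2] choose=3:
        ask @ H1 ⇒ 3
        H0 returns (0, ())
        H1 returns (0, ())
        H2 returns [(0, ())]
  branch[1] choose=0:
    choose[6, 0, 3] @ H2
      branch[0] choose=6:
        ask @ H1 ⇒ 3
        H0 returns (-35, ())
        H1 returns (-35, ())
        H2 returns [(-35, ())]
      branch[1] choose=0:
        ask @ H1 ⇒ 3
        H0 returns (-5, ())
        H1 returns (-5, ())
        H2 returns [(-5, ())]
      branch[2] choose=3:
        ask @ H1 ⇒ 3
        H0 returns (-20, ())
        H1 returns (-20, ())
        H2 returns [(-20, ())]
  branch[2] choose=4:
    choose[6, 0, 3] @ H2
      branch[0] choose=6:
        ask @ H1 ⇒ 3
        H0 returns (-15, ())
        H1 returns (-15, ())
        H2 returns [(-15, ())]
      branch[1] choose=0:
        ask @ H1 ⇒ 3
        H0 returns (15, ())
        H1 returns (15, ())
        H2 returns [(15, ())]
      branch[2] choose=3:
        ask @ H1 ⇒ 3
        H0 returns (0, ())
        H1 returns (0, ())
        H2 returns [(0, ())]
= [(-15, ()), (15, ()), (0, ()), (-35, ()), (-5, ()), (-20, ()), (-15, ()), (15, ()), (0, ())]

Answer: 9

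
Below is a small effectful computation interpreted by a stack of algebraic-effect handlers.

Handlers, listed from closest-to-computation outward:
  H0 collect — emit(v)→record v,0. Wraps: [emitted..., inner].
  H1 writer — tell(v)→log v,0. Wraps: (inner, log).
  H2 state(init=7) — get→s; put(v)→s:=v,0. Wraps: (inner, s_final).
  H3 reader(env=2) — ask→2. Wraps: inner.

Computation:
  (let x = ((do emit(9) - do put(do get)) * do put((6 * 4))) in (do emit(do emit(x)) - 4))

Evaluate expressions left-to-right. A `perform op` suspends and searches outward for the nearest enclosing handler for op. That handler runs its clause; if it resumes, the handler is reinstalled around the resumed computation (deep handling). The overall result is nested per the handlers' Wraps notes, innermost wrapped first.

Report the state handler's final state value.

Answer: 24

Evaluation trace:
emit(9) @ H0 ⇒ out+=9
get @ H2 ⇒ 7
put(7) @ H2 ⇒ s:=7
put(24) @ H2 ⇒ s:=24
emit(0) @ H0 ⇒ out+=0
emit(0) @ H0 ⇒ out+=0
H0 returns [9, 0, 0, -4]
H1 returns ([9, 0, 0, -4], ())
H2 returns (([9, 0, 0, -4], ()), 24)
H3 returns (([9, 0, 0, -4], ()), 24)
= (([9, 0, 0, -4], ()), 24)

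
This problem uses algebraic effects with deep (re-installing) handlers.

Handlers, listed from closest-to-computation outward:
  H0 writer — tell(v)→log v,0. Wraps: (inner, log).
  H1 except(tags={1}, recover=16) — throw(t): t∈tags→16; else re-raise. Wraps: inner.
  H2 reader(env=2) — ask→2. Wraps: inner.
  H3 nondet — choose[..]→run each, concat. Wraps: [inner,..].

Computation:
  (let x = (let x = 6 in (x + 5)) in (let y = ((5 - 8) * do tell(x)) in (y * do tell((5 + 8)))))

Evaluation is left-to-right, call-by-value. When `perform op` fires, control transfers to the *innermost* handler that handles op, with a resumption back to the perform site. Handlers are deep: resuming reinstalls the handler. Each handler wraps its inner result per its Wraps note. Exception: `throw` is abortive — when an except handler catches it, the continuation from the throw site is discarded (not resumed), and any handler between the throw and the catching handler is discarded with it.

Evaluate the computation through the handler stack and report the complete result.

Answer: [(0, (11, 13))]

Working:
tell(11) @ H0 ⇒ log+=11
tell(13) @ H0 ⇒ log+=13
H0 returns (0, (11, 13))
H1 returns (0, (11, 13))
H2 returns (0, (11, 13))
H3 returns [(0, (11, 13))]
= [(0, (11, 13))]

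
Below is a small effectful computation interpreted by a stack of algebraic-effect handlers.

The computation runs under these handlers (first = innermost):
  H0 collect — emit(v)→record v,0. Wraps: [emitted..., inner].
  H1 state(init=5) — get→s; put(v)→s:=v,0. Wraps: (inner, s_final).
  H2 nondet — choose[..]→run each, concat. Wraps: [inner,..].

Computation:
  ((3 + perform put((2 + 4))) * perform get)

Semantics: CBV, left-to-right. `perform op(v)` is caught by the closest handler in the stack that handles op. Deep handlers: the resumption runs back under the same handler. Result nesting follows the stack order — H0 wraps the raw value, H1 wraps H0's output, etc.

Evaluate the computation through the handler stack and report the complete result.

Answer: [([18], 6)]

Working:
put(6) @ H1 ⇒ s:=6
get @ H1 ⇒ 6
H0 returns [18]
H1 returns ([18], 6)
H2 returns [([18], 6)]
= [([18], 6)]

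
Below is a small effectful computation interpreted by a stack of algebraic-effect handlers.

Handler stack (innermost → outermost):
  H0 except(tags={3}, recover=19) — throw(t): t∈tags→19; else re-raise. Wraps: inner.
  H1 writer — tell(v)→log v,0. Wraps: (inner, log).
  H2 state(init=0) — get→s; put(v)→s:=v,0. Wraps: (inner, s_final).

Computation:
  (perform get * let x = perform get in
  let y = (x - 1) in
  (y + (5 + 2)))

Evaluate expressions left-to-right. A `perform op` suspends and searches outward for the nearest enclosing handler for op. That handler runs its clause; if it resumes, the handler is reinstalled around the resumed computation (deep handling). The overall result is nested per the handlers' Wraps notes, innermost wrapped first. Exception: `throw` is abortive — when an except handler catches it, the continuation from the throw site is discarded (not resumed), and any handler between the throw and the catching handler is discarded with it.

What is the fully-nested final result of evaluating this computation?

Answer: ((0, ()), 0)

Working:
get @ H2 ⇒ 0
get @ H2 ⇒ 0
H0 returns 0
H1 returns (0, ())
H2 returns ((0, ()), 0)
= ((0, ()), 0)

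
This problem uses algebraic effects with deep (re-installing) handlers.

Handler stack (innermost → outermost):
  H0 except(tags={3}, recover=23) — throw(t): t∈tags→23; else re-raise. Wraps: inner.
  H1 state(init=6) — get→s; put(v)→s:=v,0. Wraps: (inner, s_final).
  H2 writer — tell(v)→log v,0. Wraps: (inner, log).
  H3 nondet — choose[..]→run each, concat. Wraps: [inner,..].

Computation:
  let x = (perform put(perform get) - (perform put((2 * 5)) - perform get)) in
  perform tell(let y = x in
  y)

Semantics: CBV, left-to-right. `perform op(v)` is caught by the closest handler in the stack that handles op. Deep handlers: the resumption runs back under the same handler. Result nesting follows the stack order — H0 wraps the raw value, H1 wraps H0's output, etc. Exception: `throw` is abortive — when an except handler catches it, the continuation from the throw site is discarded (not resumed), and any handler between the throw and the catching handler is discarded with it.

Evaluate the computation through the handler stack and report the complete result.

Step-by-step:
get @ H1 ⇒ 6
put(6) @ H1 ⇒ s:=6
put(10) @ H1 ⇒ s:=10
get @ H1 ⇒ 10
tell(10) @ H2 ⇒ log+=10
H0 returns 0
H1 returns (0, 10)
H2 returns ((0, 10), (10))
H3 returns [((0, 10), (10))]
= [((0, 10), (10))]

Answer: [((0, 10), (10))]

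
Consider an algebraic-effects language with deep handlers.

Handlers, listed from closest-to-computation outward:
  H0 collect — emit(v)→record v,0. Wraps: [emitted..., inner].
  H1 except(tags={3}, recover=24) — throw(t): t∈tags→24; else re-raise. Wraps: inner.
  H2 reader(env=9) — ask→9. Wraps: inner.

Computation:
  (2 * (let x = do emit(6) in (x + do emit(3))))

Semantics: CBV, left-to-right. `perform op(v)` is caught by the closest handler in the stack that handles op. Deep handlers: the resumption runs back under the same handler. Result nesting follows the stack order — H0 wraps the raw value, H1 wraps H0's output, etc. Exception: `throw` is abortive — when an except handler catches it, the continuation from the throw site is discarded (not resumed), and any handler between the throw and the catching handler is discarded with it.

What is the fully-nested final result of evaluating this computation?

Answer: [6, 3, 0]

Evaluation trace:
emit(6) @ H0 ⇒ out+=6
emit(3) @ H0 ⇒ out+=3
H0 returns [6, 3, 0]
H1 returns [6, 3, 0]
H2 returns [6, 3, 0]
= [6, 3, 0]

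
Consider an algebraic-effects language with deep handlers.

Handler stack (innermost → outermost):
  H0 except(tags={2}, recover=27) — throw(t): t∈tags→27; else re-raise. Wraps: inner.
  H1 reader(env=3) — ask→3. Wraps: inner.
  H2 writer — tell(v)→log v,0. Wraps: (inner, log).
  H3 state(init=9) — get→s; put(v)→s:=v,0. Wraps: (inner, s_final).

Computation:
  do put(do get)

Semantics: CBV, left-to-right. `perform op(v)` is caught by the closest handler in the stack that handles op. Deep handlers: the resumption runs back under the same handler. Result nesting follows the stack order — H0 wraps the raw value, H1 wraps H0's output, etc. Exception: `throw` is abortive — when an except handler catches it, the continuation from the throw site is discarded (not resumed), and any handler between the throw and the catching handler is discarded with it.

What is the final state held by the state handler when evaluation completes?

Answer: 9

Working:
get @ H3 ⇒ 9
put(9) @ H3 ⇒ s:=9
H0 returns 0
H1 returns 0
H2 returns (0, ())
H3 returns ((0, ()), 9)
= ((0, ()), 9)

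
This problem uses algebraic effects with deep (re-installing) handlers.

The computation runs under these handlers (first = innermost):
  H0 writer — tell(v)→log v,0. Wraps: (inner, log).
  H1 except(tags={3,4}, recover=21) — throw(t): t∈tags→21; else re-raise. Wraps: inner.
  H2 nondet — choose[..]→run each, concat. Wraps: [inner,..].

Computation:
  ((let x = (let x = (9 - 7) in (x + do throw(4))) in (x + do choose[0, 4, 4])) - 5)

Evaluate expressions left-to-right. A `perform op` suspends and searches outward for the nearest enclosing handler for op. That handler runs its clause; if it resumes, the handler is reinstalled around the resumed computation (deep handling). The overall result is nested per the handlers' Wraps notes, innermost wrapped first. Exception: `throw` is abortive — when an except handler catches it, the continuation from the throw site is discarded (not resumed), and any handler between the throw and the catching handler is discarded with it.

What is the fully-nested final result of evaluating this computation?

Working:
throw(4) @ H1 caught ⇒ 21
H2 returns [21]
= [21]

Answer: [21]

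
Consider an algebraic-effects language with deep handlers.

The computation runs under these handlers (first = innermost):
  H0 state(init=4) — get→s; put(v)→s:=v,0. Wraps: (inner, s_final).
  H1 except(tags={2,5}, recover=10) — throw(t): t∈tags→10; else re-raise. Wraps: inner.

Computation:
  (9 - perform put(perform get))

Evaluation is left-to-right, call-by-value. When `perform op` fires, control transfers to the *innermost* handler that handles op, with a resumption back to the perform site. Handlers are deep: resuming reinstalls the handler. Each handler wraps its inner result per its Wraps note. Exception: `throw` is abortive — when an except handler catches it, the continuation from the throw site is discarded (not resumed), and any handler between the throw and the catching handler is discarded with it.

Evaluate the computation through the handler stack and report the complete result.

Answer: (9, 4)

Step-by-step:
get @ H0 ⇒ 4
put(4) @ H0 ⇒ s:=4
H0 returns (9, 4)
H1 returns (9, 4)
= (9, 4)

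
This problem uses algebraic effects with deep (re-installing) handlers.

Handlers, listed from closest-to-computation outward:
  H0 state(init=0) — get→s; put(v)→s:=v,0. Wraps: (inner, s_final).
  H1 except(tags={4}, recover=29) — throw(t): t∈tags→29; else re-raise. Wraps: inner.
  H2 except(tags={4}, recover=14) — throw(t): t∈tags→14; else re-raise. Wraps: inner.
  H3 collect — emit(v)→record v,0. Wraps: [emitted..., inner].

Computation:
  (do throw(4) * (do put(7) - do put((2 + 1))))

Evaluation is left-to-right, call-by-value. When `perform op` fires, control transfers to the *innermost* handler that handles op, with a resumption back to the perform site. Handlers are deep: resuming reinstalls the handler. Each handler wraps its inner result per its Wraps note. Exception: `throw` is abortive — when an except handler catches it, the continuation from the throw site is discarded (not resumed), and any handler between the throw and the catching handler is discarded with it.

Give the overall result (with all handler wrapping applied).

Answer: [29]

Working:
throw(4) @ H1 caught ⇒ 29
H2 returns 29
H3 returns [29]
= [29]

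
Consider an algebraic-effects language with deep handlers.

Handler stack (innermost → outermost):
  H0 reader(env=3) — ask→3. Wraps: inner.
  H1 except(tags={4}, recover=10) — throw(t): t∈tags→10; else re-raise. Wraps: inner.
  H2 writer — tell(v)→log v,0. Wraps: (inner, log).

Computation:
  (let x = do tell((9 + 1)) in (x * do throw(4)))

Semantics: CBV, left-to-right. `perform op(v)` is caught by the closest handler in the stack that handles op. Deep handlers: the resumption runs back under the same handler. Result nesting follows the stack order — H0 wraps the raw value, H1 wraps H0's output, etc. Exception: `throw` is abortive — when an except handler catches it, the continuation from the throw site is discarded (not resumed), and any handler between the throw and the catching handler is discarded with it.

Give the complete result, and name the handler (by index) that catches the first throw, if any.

Answer: (10, (10)) ; first throw caught by: H1

Working:
tell(10) @ H2 ⇒ log+=10
throw(4) @ H1 caught ⇒ 10
H2 returns (10, (10))
= (10, (10))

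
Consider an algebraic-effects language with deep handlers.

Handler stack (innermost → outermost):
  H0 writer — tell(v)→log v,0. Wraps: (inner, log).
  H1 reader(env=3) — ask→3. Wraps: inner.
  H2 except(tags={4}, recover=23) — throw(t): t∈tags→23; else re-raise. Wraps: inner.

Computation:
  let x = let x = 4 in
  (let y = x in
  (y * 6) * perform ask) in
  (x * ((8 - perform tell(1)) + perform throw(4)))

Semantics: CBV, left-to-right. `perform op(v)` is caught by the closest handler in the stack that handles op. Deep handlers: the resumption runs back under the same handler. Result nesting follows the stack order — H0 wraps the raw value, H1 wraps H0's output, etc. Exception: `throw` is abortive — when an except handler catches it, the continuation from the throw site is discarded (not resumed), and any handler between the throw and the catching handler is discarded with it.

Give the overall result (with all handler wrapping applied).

Answer: 23

Working:
ask @ H1 ⇒ 3
tell(1) @ H0 ⇒ log+=1
throw(4) @ H2 caught ⇒ 23
= 23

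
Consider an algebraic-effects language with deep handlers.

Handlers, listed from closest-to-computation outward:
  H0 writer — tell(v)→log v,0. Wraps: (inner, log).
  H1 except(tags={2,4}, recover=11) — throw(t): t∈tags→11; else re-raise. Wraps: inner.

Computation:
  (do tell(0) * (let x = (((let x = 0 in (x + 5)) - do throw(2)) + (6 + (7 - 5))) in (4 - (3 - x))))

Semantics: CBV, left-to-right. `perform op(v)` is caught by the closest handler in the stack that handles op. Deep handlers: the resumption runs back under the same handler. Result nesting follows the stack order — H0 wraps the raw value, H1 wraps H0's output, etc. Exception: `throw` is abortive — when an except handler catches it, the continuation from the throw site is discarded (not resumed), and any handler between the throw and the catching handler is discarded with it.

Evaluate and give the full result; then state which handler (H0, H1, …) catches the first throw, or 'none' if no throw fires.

Answer: 11 ; first throw caught by: H1

Working:
tell(0) @ H0 ⇒ log+=0
throw(2) @ H1 caught ⇒ 11
= 11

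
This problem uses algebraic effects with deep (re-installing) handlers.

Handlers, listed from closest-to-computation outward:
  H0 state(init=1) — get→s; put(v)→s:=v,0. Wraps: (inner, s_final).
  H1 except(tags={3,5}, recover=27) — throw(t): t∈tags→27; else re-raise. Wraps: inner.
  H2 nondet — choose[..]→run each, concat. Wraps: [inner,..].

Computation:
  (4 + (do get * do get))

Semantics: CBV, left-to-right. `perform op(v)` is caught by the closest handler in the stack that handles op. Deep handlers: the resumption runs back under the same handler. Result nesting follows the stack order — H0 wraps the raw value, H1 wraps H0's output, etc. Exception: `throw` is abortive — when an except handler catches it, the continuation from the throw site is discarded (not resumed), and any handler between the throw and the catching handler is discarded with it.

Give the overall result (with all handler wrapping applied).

Evaluation trace:
get @ H0 ⇒ 1
get @ H0 ⇒ 1
H0 returns (5, 1)
H1 returns (5, 1)
H2 returns [(5, 1)]
= [(5, 1)]

Answer: [(5, 1)]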